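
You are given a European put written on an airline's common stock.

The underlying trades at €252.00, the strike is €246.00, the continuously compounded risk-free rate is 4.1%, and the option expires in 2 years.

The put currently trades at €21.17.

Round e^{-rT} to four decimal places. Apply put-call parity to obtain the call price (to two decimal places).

€46.53

e^(−rT) = e^(−0.041·2) = 0.9213
Put-call parity: C − P = S − K·e^(−rT) = 252 − 246·0.9213 = 252 − 226.6398 = 25.3602
C = P + (C − P) = 21.17 + (25.3602) = 46.5302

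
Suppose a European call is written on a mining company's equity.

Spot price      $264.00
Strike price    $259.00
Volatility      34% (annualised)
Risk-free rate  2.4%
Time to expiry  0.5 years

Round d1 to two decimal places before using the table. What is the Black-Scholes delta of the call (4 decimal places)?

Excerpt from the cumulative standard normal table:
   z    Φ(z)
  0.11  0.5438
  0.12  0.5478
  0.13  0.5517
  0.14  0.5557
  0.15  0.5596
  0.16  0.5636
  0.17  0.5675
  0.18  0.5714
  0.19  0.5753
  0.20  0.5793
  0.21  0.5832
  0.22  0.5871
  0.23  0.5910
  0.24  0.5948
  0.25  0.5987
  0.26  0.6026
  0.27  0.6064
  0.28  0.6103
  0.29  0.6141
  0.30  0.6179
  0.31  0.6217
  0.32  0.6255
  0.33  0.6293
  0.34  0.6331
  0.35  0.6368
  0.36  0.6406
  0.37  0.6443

T = 0.5;  σ√T = 0.2404
d₁ = [ln(264/259) + (0.024 + 0.34²/2)·0.5] / 0.2404 = [0.0191 + 0.0409] / 0.2404 = 0.2497 → 0.25
N(d₁) = N(0.25) = 0.5987
Δ_call = N(d₁) = 0.5987

0.5987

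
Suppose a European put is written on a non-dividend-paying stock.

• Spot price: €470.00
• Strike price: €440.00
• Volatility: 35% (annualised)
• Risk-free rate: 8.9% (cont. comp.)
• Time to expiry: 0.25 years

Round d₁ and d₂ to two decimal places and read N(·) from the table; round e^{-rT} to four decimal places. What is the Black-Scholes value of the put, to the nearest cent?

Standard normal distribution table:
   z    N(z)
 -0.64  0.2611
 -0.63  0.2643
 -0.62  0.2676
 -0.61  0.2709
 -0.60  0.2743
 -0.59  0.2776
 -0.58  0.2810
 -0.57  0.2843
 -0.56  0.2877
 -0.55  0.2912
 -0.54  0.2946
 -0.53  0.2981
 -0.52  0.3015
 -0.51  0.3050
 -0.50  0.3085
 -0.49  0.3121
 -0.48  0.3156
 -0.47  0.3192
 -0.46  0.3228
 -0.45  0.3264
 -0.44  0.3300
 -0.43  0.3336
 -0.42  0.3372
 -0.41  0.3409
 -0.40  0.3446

€14.63

T = 0.25;  σ√T = 0.1750
d₁ = [ln(470/440) + (0.089 + 0.35²/2)·0.25] / 0.1750 = [0.0660 + 0.0376] / 0.1750 = 0.5915 ⇒ 0.59
d₂ = d₁ − σ√T = 0.5915 − 0.1750 = 0.4165 ⇒ 0.42
exp(−rT) = exp(−0.089·0.25) = 0.9780
N(−d₂) = N(-0.42) = 0.3372;  N(−d₁) = N(-0.59) = 0.2776
P = 440·0.9780·0.3372 − 470·0.2776 = 145.1039 − 130.4720 = 14.6319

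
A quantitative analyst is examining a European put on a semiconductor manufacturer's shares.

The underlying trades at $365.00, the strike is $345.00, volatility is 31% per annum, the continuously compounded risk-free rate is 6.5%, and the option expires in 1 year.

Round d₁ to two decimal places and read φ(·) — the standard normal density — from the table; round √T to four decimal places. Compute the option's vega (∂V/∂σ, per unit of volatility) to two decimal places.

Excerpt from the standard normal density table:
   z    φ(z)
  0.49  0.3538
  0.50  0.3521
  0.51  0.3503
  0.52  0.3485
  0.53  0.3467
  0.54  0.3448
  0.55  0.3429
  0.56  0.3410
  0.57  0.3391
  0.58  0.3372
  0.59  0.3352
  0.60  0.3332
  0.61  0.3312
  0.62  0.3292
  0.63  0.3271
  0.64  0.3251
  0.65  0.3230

125.16

T = 1;  σ√T = 0.3100
d₁ = [ln(365/345) + (0.065 + 0.31²/2)·1] / 0.3100 = [0.0564 + 0.1131] / 0.3100 = 0.5465 → 0.55
√T = √1 = 1.0000
φ(d₁) = φ(0.55) = 0.3429
vega = S·φ(d₁)·√T = 365·0.3429·1.0000 = 125.1585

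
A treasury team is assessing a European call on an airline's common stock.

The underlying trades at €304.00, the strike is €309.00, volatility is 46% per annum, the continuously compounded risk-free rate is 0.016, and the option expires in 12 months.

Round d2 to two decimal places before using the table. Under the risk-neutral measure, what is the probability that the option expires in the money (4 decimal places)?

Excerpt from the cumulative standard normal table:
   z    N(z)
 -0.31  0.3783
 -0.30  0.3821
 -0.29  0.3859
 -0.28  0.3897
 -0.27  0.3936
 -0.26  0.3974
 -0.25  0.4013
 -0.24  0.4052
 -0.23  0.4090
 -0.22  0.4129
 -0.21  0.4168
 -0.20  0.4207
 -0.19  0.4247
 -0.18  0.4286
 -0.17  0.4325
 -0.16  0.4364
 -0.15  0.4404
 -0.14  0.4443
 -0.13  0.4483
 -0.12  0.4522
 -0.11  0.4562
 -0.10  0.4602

σ√T = 0.46 × 1.0000 = 0.4600
d₁ = [ln(304/309) + (0.016 + 0.46²/2)·1] / 0.4600 = [-0.0163 + 0.1218] / 0.4600 = 0.2293 ⇒ 0.23
d₂ = d₁ − σ√T = 0.2293 − 0.4600 = -0.2307 ⇒ -0.23
Pr(exercise) under Q = N(d₂) = 0.4090

0.4090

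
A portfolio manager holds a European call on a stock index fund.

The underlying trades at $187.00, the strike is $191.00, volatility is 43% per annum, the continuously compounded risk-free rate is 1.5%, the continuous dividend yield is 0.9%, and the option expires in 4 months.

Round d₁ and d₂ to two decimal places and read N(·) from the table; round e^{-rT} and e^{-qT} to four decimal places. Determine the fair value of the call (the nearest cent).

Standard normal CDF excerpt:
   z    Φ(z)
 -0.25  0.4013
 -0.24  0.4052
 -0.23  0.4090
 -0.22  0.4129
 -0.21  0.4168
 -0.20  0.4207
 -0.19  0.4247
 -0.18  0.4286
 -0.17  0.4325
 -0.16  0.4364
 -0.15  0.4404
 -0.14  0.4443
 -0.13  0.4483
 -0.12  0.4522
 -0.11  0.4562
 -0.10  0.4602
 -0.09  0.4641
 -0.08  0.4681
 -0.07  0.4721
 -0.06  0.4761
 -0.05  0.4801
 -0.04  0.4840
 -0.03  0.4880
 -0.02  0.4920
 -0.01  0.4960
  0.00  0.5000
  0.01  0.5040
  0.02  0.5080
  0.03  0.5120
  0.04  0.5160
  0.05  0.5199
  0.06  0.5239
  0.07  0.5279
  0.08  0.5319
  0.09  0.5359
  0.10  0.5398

T = 0.3333;  σ√T = 0.2483
d₁ = [ln(187/191) + (0.015 − 0.009 + ½·0.43²)·0.3333] / (σ√T) = (-0.0212 + 0.0328) / 0.2483 = 0.0469 → 0.05
d₂ = 0.0469 − 0.2483 = -0.2013 → -0.20
e^(−qT) = e^(−0.009·0.3333) = 0.9970;  e^(−rT) = e^(−0.015·0.3333) = 0.9950
N(d₁) = N(0.05) = 0.5199;  N(d₂) = N(-0.20) = 0.4207
C = 187·0.9970·0.5199 − 191·0.9950·0.4207 = 96.9296 − 79.9519 = 16.9777

$16.98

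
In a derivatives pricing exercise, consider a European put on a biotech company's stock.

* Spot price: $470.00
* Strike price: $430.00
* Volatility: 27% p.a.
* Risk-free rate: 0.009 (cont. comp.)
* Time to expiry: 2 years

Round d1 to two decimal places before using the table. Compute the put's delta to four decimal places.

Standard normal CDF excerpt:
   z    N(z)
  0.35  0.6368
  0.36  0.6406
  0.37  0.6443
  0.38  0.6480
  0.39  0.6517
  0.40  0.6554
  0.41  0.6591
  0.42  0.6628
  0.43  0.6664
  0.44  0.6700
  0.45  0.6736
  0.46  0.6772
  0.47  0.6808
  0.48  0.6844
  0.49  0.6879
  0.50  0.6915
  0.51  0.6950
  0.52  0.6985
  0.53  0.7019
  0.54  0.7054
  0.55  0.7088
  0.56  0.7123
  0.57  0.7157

-0.3192

T = 2;  σ√T = 0.3818
d₁ = [ln(470/430) + (0.009 + 0.27²/2)·2] / 0.3818 = [0.0889 + 0.0909] / 0.3818 = 0.4710 ≈ 0.47
N(d₁) = N(0.47) = 0.6808
Δ_put = N(d₁) − 1 = 0.6808 − 1 = -0.3192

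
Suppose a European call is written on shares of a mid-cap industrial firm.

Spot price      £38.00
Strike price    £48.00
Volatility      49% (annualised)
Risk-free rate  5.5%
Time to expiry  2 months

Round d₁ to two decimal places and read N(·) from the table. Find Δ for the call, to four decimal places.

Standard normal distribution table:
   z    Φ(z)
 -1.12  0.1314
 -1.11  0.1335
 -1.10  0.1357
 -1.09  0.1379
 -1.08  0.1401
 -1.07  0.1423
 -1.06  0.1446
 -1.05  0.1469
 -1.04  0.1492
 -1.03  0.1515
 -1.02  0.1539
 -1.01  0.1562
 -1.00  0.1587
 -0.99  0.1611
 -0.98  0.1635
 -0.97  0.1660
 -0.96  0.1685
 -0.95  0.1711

0.1539

σ√T = 0.49·√0.1667 = 0.2000
d₁ = [ln(38/48) + (0.055 + 0.49²/2)·0.1667] / 0.2000 = [-0.2336 + 0.0292] / 0.2000 = -1.0220 ⇒ -1.02
N(d₁) = N(-1.02) = 0.1539
Δ_call = N(d₁) = 0.1539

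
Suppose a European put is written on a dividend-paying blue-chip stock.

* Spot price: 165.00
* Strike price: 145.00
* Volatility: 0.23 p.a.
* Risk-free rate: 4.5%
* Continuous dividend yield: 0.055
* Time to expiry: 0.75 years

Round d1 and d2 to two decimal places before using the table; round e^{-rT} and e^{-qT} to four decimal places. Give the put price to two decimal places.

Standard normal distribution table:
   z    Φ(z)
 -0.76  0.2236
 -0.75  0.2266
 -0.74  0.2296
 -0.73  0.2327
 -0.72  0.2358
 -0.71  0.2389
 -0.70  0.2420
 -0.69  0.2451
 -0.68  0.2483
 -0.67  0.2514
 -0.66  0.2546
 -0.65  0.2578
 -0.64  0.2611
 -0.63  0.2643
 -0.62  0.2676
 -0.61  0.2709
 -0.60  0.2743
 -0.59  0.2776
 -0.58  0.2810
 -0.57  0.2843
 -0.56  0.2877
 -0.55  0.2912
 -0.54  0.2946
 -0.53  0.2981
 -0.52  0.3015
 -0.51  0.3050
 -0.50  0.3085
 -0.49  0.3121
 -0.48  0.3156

4.93

T = 0.75;  σ√T = 0.1992
d₁ = [ln(165/145) + (0.045 − 0.055 + 0.23²/2)·0.75] / 0.1992 = [0.1292 + 0.0123] / 0.1992 = 0.7106 → 0.71
d₂ = d₁ − σ√T = 0.7106 − 0.1992 = 0.5115 → 0.51
exp(−qT) = exp(−0.055·0.75) = 0.9596;  exp(−rT) = exp(−0.045·0.75) = 0.9668
N(−d₂) = N(-0.51) = 0.3050;  N(−d₁) = N(-0.71) = 0.2389
P = 145·0.9668·0.3050 − 165·0.9596·0.2389 = 42.7567 − 37.8260 = 4.9307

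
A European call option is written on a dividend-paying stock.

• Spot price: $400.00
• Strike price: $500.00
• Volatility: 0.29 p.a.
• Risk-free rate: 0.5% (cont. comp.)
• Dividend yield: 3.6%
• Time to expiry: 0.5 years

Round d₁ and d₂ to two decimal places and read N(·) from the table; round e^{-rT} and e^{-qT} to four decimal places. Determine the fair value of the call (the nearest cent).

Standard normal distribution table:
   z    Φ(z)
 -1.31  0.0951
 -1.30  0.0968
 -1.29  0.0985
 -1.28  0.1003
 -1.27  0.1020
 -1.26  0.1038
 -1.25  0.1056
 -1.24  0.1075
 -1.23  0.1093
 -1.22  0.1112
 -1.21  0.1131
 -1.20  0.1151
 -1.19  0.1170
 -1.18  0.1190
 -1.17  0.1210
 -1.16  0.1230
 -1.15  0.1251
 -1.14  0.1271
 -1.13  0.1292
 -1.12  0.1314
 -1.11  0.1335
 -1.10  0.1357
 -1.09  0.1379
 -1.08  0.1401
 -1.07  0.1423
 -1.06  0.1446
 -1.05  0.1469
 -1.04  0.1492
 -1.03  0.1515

$5.94

σ√T = 0.29·√0.5 = 0.2051
d₁ = [ln(400/500) + (0.005 − 0.036 + 0.29²/2)·0.5] / 0.2051 = [-0.2231 + 0.0055] / 0.2051 = -1.0612 ≈ -1.06
d₂ = d₁ − σ√T = -1.0612 − 0.2051 = -1.2663 ≈ -1.27
exp(−qT) = exp(−0.036·0.5) = 0.9822;  exp(−rT) = exp(−0.005·0.5) = 0.9975
C = 400·0.9822·N(-1.06) − 500·0.9975·N(-1.27) = 400·0.9822·0.1446 − 500·0.9975·0.1020 = 56.8104 − 50.8725 = 5.9379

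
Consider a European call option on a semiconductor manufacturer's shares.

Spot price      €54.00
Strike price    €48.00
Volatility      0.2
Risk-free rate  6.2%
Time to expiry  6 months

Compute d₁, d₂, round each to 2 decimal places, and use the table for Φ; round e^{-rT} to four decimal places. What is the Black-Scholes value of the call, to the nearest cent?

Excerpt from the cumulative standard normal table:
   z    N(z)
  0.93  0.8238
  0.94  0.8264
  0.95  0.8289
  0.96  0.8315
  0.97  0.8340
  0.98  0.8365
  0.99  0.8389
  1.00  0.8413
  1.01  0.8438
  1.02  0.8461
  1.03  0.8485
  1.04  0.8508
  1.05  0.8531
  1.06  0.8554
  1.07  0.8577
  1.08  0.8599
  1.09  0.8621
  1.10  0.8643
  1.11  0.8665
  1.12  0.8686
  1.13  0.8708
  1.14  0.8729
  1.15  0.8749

σ√T = 0.2 × 0.7071 = 0.1414
d₁ = [ln(54/48) + (0.062 + ½·0.2²)·0.5] / (σ√T) = (0.1178 + 0.0410) / 0.1414 = 1.1228 ⇒ 1.12
d₂ = 1.1228 − 0.1414 = 0.9813 ⇒ 0.98
e^(−rT) = e^(−0.062·0.5) = 0.9695
N(d₁) = N(1.12) = 0.8686;  N(d₂) = N(0.98) = 0.8365
C = 54·0.8686 − 48·0.9695·0.8365 = 46.9044 − 38.9274 = 7.9770

€7.98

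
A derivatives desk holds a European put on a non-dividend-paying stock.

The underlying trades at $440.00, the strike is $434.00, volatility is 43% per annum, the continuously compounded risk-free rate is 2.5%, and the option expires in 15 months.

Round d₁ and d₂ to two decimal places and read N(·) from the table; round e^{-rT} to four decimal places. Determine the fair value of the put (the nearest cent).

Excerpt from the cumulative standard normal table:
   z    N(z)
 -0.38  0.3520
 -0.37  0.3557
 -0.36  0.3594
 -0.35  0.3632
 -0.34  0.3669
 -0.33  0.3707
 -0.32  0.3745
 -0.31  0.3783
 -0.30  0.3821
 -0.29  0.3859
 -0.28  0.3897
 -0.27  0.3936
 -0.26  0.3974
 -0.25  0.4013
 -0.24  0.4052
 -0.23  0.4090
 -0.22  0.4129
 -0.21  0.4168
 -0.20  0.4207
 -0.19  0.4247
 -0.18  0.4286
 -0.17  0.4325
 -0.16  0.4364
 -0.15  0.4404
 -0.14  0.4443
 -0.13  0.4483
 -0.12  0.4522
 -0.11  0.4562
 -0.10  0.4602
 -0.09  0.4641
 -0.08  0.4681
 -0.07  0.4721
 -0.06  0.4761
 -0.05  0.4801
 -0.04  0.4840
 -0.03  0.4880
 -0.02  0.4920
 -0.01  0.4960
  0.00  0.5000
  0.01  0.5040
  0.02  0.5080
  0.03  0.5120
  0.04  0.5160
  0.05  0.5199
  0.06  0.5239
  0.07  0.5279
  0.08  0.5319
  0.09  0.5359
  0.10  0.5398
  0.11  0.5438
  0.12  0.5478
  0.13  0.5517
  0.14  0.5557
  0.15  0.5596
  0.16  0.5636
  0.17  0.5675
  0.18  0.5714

$72.28

σ√T = 0.43 × 1.1180 = 0.4808
d₁ = [ln(440/434) + (0.025 + ½·0.43²)·1.25] / (σ√T) = (0.0137 + 0.1468) / 0.4808 = 0.3339 ≈ 0.33
d₂ = 0.3339 − 0.4808 = -0.1468 ≈ -0.15
exp(−rT) = exp(−0.025·1.25) = 0.9692
P = 434·0.9692·N(0.15) − 440·N(-0.33) = 434·0.9692·0.5596 − 440·0.3707 = 235.3861 − 163.1080 = 72.2781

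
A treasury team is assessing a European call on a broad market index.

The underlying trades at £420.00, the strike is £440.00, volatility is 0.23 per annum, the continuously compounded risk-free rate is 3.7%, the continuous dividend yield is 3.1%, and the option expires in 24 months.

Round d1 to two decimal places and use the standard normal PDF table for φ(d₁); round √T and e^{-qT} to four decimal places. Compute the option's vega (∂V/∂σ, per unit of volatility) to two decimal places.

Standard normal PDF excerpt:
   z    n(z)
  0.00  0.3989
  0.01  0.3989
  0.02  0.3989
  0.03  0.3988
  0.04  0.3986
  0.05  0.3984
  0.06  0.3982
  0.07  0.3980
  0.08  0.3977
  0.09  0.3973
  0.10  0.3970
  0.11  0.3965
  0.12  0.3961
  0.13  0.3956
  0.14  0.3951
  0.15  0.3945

σ√T = 0.23 × 1.4142 = 0.3253
d₁ = [ln(420/440) + (0.037 − 0.031 + 0.23²/2)·2] / 0.3253 = [-0.0465 + 0.0649] / 0.3253 = 0.0565 ≈ 0.06
√T = √2 = 1.4142
φ(d₁) = φ(0.06) = 0.3982
e^(−qT) = e^(−0.031·2) = 0.9399
vega = S·e^(−qT)·φ(d₁)·√T = 420·0.9399·0.3982·1.4142 = 222.3018

222.30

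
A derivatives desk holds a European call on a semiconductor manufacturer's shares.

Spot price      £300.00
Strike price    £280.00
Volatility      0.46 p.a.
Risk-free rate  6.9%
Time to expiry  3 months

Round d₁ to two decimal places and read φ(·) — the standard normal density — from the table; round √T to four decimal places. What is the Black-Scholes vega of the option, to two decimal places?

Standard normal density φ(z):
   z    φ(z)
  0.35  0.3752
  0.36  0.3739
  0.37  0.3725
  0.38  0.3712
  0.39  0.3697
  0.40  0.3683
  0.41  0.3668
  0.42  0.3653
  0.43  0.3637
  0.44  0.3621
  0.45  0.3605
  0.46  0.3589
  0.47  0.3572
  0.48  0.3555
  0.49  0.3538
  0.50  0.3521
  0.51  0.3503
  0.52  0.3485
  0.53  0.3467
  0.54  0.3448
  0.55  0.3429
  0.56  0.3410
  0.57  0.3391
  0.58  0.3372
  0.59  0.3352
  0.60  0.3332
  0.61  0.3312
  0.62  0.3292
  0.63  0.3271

53.07

T = 0.25;  σ√T = 0.2300
ln(S/K) + (r + σ²/2)T = ln(300/280) + (0.069 + 0.46²/2)·0.25 = 0.0690 + 0.0437 = 0.1127
d₁ = 0.1127 / 0.2300 = 0.4900 ⇒ 0.49
√T = √0.25 = 0.5000
φ(d₁) = φ(0.49) = 0.3538
vega = S·φ(d₁)·√T = 300·0.3538·0.5000 = 53.0700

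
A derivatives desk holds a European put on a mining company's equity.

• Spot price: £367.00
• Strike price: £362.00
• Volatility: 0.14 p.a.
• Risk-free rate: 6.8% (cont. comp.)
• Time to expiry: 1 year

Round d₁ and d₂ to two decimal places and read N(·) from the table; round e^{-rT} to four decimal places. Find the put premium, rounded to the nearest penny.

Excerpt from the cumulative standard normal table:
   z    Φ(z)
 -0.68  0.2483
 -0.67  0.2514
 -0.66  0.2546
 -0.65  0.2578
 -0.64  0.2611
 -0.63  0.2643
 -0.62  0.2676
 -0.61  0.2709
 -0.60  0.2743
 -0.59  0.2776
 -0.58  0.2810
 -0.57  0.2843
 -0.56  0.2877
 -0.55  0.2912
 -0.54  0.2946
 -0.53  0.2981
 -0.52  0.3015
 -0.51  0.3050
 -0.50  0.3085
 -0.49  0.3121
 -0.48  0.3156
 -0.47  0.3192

£8.54

σ√T = 0.14 × 1.0000 = 0.1400
ln(S/K) + (r + σ²/2)T = ln(367/362) + (0.068 + 0.14²/2)·1 = 0.0137 + 0.0778 = 0.0915
d₁ = 0.0915 / 0.1400 = 0.6537 ⇒ 0.65
d₂ = d₁ − σ√T = 0.6537 − 0.1400 = 0.5137 ⇒ 0.51
e^(−rT) = e^(−0.068·1) = 0.9343
N(−d₂) = N(-0.51) = 0.3050;  N(−d₁) = N(-0.65) = 0.2578
P = 362·0.9343·0.3050 − 367·0.2578 = 103.1561 − 94.6126 = 8.5435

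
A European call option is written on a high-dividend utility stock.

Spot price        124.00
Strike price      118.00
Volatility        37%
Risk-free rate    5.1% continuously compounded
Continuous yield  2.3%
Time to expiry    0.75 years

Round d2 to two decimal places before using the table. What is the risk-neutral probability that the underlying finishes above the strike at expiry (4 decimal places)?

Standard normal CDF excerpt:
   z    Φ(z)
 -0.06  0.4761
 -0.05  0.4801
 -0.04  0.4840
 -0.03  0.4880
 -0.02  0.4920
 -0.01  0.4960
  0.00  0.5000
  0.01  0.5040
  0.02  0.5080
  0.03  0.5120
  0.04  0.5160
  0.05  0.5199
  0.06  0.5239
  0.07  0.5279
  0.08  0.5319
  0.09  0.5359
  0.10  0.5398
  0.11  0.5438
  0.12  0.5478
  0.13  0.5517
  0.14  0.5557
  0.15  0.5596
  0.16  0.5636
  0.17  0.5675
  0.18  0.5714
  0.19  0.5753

0.5239

σ√T = 0.37 × 0.8660 = 0.3204
d₁ = [ln(124/118) + (0.051 − 0.023 + 0.37²/2)·0.75] / 0.3204 = [0.0496 + 0.0723] / 0.3204 = 0.3805 ⇒ 0.38
d₂ = d₁ − σ√T = 0.3805 − 0.3204 = 0.0601 ⇒ 0.06
Pr(exercise) under Q = N(d₂) = 0.5239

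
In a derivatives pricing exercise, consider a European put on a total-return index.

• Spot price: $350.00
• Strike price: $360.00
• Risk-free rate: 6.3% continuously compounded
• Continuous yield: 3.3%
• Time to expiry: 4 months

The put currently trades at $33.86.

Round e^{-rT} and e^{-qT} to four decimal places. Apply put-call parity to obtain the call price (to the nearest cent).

e^(−qT) = e^(−0.033·0.3333) = 0.9891;  e^(−rT) = e^(−0.063·0.3333) = 0.9792
Put-call parity: C − P = S·e^(−qT) − K·e^(−rT) = 350·0.9891 − 360·0.9792 = 346.1850 − 352.5120 = -6.3270
C = P + (C − P) = 33.86 + (-6.3270) = 27.5330

$27.53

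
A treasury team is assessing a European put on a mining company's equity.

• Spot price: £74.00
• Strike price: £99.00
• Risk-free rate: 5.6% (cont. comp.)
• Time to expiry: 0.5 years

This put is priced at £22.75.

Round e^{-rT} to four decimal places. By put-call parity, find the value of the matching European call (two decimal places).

£0.48

e^(−rT) = e^(−0.056·0.5) = 0.9724
Put-call parity: C − P = S − K·e^(−rT) = 74 − 99·0.9724 = 74 − 96.2676 = -22.2676
C = P + (C − P) = 22.75 + (-22.2676) = 0.4824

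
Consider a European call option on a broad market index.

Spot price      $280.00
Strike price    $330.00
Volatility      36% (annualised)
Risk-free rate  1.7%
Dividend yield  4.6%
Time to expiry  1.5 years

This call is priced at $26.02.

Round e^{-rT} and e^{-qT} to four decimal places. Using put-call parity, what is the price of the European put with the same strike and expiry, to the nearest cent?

e^(−qT) = e^(−0.046·1.5) = 0.9333;  e^(−rT) = e^(−0.017·1.5) = 0.9748
Put-call parity: C − P = S·e^(−qT) − K·e^(−rT) = 280·0.9333 − 330·0.9748 = 261.3240 − 321.6840 = -60.3600
P = C − (C − P) = 26.02 − (-60.3600) = 86.3800

$86.38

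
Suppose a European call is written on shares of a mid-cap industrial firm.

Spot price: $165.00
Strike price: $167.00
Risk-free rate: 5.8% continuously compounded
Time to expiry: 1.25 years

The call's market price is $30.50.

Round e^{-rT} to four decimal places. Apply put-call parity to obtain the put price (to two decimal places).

e^(−rT) = e^(−0.058·1.25) = 0.9301
Put-call parity: C − P = S − K·e^(−rT) = 165 − 167·0.9301 = 165 − 155.3267 = 9.6733
P = C − (C − P) = 30.50 − (9.6733) = 20.8267

$20.83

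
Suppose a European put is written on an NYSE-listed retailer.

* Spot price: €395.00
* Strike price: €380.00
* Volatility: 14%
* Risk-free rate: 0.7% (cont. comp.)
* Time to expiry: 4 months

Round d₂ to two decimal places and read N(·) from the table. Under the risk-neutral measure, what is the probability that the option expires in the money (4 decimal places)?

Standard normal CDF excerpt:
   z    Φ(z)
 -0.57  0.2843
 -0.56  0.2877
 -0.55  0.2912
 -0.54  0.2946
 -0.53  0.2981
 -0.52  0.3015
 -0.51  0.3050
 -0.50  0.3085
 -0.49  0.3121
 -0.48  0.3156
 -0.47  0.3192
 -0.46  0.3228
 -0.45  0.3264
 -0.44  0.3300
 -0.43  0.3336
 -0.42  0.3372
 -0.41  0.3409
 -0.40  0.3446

T = 0.3333;  σ√T = 0.0808
d₁ = [ln(395/380) + (0.007 + 0.14²/2)·0.3333] / 0.0808 = [0.0387 + 0.0056] / 0.0808 = 0.5482 which rounds to 0.55
d₂ = d₁ − σ√T = 0.5482 − 0.0808 = 0.4674 which rounds to 0.47
Pr(exercise) under Q = N(−d₂) = N(-0.47) = 0.3192

0.3192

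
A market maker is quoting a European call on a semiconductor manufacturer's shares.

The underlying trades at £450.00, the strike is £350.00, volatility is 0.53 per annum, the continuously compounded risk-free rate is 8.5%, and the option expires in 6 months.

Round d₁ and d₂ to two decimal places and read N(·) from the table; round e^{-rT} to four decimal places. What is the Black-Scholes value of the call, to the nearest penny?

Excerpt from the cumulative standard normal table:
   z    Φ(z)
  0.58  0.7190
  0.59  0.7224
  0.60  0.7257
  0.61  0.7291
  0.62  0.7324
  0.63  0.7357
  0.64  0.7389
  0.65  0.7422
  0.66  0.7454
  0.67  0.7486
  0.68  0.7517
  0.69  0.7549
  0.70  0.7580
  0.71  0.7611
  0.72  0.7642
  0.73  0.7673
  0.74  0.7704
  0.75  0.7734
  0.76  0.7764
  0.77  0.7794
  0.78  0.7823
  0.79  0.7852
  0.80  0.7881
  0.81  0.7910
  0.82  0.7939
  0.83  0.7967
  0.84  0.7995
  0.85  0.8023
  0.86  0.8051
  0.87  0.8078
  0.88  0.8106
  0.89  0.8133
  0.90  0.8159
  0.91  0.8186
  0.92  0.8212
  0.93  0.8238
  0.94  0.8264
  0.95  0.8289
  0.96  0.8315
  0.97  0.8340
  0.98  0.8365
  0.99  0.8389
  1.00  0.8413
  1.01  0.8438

σ√T = 0.53·√0.5 = 0.3748
d₁ = [ln(450/350) + (0.085 + 0.53²/2)·0.5] / 0.3748 = [0.2513 + 0.1127] / 0.3748 = 0.9714 ⇒ 0.97
d₂ = d₁ − σ√T = 0.9714 − 0.3748 = 0.5966 ⇒ 0.60
e^(−rT) = e^(−0.085·0.5) = 0.9584
C = 450·N(0.97) − 350·0.9584·N(0.60) = 450·0.8340 − 350·0.9584·0.7257 = 375.3000 − 243.4288 = 131.8712

£131.87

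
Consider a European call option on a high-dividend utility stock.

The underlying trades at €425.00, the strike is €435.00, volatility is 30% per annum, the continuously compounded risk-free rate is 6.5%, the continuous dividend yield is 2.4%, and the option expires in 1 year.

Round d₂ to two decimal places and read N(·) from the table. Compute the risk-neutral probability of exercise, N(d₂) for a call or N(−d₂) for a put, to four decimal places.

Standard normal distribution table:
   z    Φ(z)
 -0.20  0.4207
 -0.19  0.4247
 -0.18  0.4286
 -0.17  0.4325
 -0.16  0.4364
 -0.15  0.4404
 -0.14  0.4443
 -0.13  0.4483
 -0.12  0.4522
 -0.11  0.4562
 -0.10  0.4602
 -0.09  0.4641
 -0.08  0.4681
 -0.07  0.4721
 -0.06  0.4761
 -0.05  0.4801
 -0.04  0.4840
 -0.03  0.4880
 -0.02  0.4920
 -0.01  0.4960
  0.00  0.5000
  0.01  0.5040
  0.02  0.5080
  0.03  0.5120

0.4641

T = 1;  σ√T = 0.3000
d₁ = [ln(425/435) + (0.065 − 0.024 + ½·0.3²)·1] / (σ√T) = (-0.0233 + 0.0860) / 0.3000 = 0.2091 → 0.21
d₂ = 0.2091 − 0.3000 = -0.0909 → -0.09
Risk-neutral Pr[S_T > K] = N(d₂) = N(-0.09) = 0.4641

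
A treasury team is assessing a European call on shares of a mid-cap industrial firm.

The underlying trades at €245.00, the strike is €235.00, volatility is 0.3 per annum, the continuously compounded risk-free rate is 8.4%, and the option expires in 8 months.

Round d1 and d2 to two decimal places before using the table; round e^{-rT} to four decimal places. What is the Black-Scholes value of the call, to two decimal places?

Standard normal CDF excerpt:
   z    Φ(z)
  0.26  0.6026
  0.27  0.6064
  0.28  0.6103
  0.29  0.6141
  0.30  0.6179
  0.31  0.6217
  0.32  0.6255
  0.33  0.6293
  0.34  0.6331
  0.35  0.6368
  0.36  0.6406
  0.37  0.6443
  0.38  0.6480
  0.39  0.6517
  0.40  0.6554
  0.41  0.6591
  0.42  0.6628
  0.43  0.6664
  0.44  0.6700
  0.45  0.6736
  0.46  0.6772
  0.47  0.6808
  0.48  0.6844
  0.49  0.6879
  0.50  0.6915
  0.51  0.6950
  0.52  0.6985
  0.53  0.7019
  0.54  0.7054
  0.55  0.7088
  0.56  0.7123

€35.53

T = 0.6667;  σ√T = 0.2449
ln(S/K) + (r + σ²/2)T = ln(245/235) + (0.084 + 0.3²/2)·0.6667 = 0.0417 + 0.0860 = 0.1277
d₁ = 0.1277 / 0.2449 = 0.5212 → 0.52
d₂ = d₁ − σ√T = 0.5212 − 0.2449 = 0.2763 → 0.28
exp(−rT) = exp(−0.084·0.6667) = 0.9455
N(d₁) = N(0.52) = 0.6985;  N(d₂) = N(0.28) = 0.6103
C = 245·0.6985 − 235·0.9455·0.6103 = 171.1325 − 135.6041 = 35.5284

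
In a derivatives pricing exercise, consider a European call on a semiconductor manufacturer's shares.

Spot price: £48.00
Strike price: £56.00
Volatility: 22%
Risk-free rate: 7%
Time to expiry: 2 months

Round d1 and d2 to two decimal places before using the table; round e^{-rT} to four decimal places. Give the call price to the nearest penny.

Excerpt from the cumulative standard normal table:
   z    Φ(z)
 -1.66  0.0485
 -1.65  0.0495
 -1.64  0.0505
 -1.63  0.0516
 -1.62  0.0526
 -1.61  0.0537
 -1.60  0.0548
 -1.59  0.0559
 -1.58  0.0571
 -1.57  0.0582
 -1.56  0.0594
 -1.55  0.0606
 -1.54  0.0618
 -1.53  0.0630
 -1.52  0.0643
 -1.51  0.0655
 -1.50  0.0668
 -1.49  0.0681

£0.11

σ√T = 0.22·√0.1667 = 0.0898
ln(S/K) + (r + σ²/2)T = ln(48/56) + (0.07 + 0.22²/2)·0.1667 = -0.1542 + 0.0157 = -0.1385
d₁ = -0.1385 / 0.0898 = -1.5415 ⇒ -1.54
d₂ = d₁ − σ√T = -1.5415 − 0.0898 = -1.6313 ⇒ -1.63
exp(−rT) = exp(−0.07·0.1667) = 0.9884
C = 48·N(-1.54) − 56·0.9884·N(-1.63) = 48·0.0618 − 56·0.9884·0.0516 = 2.9664 − 2.8561 = 0.1103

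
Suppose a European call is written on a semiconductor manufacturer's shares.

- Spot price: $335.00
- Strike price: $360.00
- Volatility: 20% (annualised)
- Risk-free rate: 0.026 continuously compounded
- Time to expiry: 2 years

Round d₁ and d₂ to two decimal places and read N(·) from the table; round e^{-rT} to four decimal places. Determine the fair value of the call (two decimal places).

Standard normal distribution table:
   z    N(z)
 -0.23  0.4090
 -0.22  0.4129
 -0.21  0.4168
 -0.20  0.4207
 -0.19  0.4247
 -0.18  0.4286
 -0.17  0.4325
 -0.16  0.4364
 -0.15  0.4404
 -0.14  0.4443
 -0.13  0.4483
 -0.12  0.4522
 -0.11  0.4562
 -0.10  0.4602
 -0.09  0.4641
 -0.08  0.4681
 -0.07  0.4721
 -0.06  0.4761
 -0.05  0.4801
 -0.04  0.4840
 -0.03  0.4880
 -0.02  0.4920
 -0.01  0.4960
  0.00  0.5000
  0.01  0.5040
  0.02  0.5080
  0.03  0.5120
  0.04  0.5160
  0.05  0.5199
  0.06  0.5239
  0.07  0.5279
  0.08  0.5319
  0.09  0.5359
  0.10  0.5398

$34.41

σ√T = 0.2 × 1.4142 = 0.2828
d₁ = [ln(335/360) + (0.026 + 0.2²/2)·2] / 0.2828 = [-0.0720 + 0.0920] / 0.2828 = 0.0708 ⇒ 0.07
d₂ = d₁ − σ√T = 0.0708 − 0.2828 = -0.2120 ⇒ -0.21
e^(−rT) = e^(−0.026·2) = 0.9493
C = 335·N(0.07) − 360·0.9493·N(-0.21) = 335·0.5279 − 360·0.9493·0.4168 = 176.8465 − 142.4406 = 34.4059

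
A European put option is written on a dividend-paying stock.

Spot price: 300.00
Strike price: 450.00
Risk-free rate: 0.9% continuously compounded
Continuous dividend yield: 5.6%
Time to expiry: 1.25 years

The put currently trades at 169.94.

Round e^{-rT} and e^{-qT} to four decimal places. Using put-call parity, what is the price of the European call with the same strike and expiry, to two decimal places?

exp(−qT) = exp(−0.056·1.25) = 0.9324;  exp(−rT) = exp(−0.009·1.25) = 0.9888
Put-call parity: C − P = S·e^(−qT) − K·e^(−rT) = 300·0.9324 − 450·0.9888 = 279.7200 − 444.9600 = -165.2400
C = P + (C − P) = 169.94 + (-165.2400) = 4.7000

4.70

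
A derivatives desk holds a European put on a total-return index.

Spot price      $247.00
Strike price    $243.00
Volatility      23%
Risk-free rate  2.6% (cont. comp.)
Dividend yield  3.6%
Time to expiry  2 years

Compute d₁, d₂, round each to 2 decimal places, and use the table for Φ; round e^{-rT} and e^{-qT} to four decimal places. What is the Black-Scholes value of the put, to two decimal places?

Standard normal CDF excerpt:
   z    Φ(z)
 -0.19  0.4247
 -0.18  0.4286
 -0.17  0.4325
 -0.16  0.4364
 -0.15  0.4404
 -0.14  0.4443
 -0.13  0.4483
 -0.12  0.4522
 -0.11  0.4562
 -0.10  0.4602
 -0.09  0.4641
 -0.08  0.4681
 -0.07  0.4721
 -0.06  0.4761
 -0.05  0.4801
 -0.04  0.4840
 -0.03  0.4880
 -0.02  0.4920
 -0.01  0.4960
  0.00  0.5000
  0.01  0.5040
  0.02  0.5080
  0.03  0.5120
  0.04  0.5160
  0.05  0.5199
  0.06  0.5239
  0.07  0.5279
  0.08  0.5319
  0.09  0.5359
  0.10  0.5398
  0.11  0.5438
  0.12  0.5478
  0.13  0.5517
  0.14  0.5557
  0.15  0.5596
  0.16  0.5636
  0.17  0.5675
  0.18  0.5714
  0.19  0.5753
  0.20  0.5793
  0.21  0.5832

σ√T = 0.23 × 1.4142 = 0.3253
ln(S/K) + (r − q + σ²/2)T = ln(247/243) + (0.026 − 0.036 + 0.23²/2)·2 = 0.0163 + 0.0329 = 0.0492
d₁ = 0.0492 / 0.3253 = 0.1513 ⇒ 0.15
d₂ = d₁ − σ√T = 0.1513 − 0.3253 = -0.1739 ⇒ -0.17
exp(−qT) = exp(−0.036·2) = 0.9305;  exp(−rT) = exp(−0.026·2) = 0.9493
N(−d₂) = N(0.17) = 0.5675;  N(−d₁) = N(-0.15) = 0.4404
P = 243·0.9493·0.5675 − 247·0.9305·0.4404 = 130.9108 − 101.2187 = 29.6922

$29.69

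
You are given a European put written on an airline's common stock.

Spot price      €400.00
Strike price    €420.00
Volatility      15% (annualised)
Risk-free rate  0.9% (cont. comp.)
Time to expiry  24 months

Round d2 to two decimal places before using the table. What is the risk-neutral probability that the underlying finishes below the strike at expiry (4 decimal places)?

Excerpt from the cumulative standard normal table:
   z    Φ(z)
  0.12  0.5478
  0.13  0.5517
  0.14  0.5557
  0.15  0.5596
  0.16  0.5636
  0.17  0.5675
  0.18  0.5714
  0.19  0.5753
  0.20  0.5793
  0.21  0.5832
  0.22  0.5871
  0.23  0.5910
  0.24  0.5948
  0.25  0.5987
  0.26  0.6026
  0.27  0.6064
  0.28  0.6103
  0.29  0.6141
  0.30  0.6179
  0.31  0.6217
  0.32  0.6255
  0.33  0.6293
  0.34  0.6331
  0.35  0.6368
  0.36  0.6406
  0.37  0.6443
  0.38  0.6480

σ√T = 0.15 × 1.4142 = 0.2121
d₁ = [ln(400/420) + (0.009 + 0.15²/2)·2] / 0.2121 = [-0.0488 + 0.0405] / 0.2121 = -0.0391 ⇒ -0.04
d₂ = d₁ − σ√T = -0.0391 − 0.2121 = -0.2512 ⇒ -0.25
Risk-neutral Pr[S_T < K] = N(−d₂) = N(0.25) = 0.5987

0.5987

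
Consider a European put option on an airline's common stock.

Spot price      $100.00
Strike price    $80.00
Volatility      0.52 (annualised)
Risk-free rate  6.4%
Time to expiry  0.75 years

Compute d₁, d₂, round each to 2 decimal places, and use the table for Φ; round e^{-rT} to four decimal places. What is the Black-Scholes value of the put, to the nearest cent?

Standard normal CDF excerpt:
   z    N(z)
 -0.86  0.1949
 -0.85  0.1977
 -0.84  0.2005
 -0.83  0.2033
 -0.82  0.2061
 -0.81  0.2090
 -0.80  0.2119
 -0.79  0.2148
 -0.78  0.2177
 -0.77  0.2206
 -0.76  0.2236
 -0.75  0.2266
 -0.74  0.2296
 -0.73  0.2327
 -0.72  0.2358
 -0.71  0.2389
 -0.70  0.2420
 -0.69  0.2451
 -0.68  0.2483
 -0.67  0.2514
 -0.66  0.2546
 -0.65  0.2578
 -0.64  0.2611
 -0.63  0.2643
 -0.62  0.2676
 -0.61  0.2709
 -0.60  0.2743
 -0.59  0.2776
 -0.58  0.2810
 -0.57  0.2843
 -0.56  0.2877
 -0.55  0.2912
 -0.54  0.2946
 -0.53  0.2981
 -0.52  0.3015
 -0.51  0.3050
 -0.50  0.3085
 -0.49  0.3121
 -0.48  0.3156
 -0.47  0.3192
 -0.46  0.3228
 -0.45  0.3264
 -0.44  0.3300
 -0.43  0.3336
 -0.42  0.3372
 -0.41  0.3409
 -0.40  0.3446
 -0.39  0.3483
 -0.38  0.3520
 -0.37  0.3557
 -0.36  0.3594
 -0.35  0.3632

$6.51

σ√T = 0.52 × 0.8660 = 0.4503
d₁ = [ln(100/80) + (0.064 + 0.52²/2)·0.75] / 0.4503 = [0.2231 + 0.1494] / 0.4503 = 0.8273 → 0.83
d₂ = d₁ − σ√T = 0.8273 − 0.4503 = 0.3769 → 0.38
e^(−rT) = e^(−0.064·0.75) = 0.9531
N(−d₂) = N(-0.38) = 0.3520;  N(−d₁) = N(-0.83) = 0.2033
P = 80·0.9531·0.3520 − 100·0.2033 = 26.8393 − 20.3300 = 6.5093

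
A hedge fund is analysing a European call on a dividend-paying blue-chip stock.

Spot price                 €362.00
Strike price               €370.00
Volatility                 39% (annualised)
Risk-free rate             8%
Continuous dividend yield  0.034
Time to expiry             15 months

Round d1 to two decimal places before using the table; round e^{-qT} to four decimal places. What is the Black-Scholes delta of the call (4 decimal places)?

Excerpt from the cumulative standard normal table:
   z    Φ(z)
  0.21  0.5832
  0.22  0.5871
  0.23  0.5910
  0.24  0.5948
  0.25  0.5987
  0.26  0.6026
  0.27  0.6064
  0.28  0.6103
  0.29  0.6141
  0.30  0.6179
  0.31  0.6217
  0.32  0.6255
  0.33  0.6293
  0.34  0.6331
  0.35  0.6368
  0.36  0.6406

σ√T = 0.39 × 1.1180 = 0.4360
d₁ = [ln(362/370) + (0.08 − 0.034 + ½·0.39²)·1.25] / (σ√T) = (-0.0219 + 0.1526) / 0.4360 = 0.2998 ⇒ 0.30
N(d₁) = N(0.30) = 0.6179
Δ_call = exp(−qT)·N(d₁) = 0.9584·0.6179 = 0.5922

0.5922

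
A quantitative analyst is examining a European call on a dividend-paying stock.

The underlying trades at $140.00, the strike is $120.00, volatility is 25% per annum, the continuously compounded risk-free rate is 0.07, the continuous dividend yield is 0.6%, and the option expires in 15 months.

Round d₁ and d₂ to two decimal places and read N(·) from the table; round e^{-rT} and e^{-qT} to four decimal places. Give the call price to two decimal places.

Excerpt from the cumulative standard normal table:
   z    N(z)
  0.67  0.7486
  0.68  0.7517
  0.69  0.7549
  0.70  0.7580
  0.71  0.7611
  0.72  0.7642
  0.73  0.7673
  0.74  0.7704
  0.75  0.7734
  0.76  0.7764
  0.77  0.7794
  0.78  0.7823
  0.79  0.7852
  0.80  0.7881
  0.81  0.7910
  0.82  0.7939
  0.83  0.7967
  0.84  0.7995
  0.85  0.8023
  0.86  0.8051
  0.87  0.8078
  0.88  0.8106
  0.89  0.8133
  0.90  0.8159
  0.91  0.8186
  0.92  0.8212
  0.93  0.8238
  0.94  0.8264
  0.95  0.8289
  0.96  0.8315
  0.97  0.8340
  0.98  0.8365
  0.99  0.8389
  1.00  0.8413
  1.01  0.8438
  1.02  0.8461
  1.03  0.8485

σ√T = 0.25 × 1.1180 = 0.2795
d₁ = [ln(140/120) + (0.07 − 0.006 + 0.25²/2)·1.25] / 0.2795 = [0.1542 + 0.1191] / 0.2795 = 0.9775 → 0.98
d₂ = d₁ − σ√T = 0.9775 − 0.2795 = 0.6980 → 0.70
exp(−qT) = exp(−0.006·1.25) = 0.9925;  exp(−rT) = exp(−0.07·1.25) = 0.9162
N(d₁) = N(0.98) = 0.8365;  N(d₂) = N(0.70) = 0.7580
C = 140·0.9925·0.8365 − 120·0.9162·0.7580 = 116.2317 − 83.3376 = 32.8941

$32.89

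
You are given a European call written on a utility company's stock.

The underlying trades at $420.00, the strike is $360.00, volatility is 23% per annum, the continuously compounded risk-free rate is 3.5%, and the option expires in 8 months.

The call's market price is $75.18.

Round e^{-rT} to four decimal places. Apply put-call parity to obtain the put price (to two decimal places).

$6.86

exp(−rT) = exp(−0.035·0.6667) = 0.9769
Put-call parity: C − P = S − K·e^(−rT) = 420 − 360·0.9769 = 420 − 351.6840 = 68.3160
P = C − (C − P) = 75.18 − (68.3160) = 6.8640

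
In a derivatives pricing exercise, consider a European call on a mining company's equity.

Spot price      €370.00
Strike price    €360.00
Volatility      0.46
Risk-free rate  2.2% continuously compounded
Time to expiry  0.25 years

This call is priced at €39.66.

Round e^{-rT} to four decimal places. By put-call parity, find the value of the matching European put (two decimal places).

€27.68

e^(−rT) = e^(−0.022·0.25) = 0.9945
Put-call parity: C − P = S − K·e^(−rT) = 370 − 360·0.9945 = 370 − 358.0200 = 11.9800
P = C − (C − P) = 39.66 − (11.9800) = 27.6800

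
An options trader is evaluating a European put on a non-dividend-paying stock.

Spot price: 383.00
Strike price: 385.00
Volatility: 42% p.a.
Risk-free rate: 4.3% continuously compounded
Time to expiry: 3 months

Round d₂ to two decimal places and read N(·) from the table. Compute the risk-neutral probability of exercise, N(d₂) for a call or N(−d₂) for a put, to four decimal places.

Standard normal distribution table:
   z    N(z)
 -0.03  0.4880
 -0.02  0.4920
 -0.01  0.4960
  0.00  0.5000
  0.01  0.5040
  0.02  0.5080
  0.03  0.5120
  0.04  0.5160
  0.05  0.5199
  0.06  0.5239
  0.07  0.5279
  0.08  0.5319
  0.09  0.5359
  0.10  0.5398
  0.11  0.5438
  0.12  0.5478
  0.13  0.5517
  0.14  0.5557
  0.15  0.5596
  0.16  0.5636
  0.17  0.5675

σ√T = 0.42·√0.25 = 0.2100
d₁ = [ln(383/385) + (0.043 + 0.42²/2)·0.25] / 0.2100 = [-0.0052 + 0.0328] / 0.2100 = 0.1314 ⇒ 0.13
d₂ = d₁ − σ√T = 0.1314 − 0.2100 = -0.0786 ⇒ -0.08
Risk-neutral Pr[S_T < K] = N(−d₂) = N(0.08) = 0.5319

0.5319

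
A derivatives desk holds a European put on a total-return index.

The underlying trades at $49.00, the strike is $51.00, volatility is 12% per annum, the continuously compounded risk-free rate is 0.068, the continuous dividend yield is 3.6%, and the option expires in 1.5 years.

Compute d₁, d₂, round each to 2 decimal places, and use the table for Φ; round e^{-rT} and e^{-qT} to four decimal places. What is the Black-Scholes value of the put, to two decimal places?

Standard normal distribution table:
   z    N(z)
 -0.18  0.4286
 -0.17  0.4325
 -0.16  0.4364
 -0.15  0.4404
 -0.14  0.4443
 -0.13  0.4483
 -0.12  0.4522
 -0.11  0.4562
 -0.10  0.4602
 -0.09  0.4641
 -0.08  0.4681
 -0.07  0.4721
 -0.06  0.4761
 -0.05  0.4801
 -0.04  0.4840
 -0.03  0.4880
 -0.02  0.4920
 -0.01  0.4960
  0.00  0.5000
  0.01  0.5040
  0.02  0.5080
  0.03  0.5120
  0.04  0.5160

T = 1.5;  σ√T = 0.1470
ln(S/K) + (r − q + σ²/2)T = ln(49/51) + (0.068 − 0.036 + 0.12²/2)·1.5 = -0.0400 + 0.0588 = 0.0188
d₁ = 0.0188 / 0.1470 = 0.1279 ⇒ 0.13
d₂ = d₁ − σ√T = 0.1279 − 0.1470 = -0.0191 ⇒ -0.02
exp(−qT) = exp(−0.036·1.5) = 0.9474;  exp(−rT) = exp(−0.068·1.5) = 0.9030
N(−d₂) = N(0.02) = 0.5080;  N(−d₁) = N(-0.13) = 0.4483
P = 51·0.9030·0.5080 − 49·0.9474·0.4483 = 23.3949 − 20.8113 = 2.5837

$2.58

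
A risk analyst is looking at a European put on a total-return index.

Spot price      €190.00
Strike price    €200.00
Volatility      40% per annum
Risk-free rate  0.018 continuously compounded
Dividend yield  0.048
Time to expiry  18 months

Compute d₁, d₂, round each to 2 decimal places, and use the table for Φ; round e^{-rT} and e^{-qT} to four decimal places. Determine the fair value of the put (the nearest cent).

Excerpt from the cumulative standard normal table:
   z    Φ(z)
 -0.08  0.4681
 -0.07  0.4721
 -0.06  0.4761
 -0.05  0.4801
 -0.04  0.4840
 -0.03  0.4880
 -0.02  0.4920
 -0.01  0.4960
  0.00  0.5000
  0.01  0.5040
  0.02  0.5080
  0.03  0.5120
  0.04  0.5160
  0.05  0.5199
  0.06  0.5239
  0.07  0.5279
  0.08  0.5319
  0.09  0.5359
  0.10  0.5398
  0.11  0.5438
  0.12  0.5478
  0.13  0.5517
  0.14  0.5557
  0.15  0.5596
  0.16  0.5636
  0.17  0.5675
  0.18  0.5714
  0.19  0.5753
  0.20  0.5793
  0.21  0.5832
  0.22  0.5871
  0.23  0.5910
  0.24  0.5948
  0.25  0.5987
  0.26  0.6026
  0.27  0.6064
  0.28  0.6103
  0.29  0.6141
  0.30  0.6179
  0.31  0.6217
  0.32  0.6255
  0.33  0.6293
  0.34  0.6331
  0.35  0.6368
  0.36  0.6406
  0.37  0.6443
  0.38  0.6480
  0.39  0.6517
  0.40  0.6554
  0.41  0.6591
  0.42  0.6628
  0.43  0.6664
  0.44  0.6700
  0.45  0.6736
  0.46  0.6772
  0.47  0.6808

€45.56

σ√T = 0.4 × 1.2247 = 0.4899
d₁ = [ln(190/200) + (0.018 − 0.048 + 0.4²/2)·1.5] / 0.4899 = [-0.0513 + 0.0750] / 0.4899 = 0.0484 ⇒ 0.05
d₂ = d₁ − σ√T = 0.0484 − 0.4899 = -0.4415 ⇒ -0.44
exp(−qT) = exp(−0.048·1.5) = 0.9305;  exp(−rT) = exp(−0.018·1.5) = 0.9734
P = 200·0.9734·N(0.44) − 190·0.9305·N(-0.05) = 200·0.9734·0.6700 − 190·0.9305·0.4801 = 130.4356 − 84.8793 = 45.5563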